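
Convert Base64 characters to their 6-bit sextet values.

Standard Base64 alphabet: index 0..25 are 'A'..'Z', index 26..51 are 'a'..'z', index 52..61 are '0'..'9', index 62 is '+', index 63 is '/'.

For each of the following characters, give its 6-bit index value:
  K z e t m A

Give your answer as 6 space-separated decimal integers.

'K': A..Z range, ord('K') − ord('A') = 10
'z': a..z range, 26 + ord('z') − ord('a') = 51
'e': a..z range, 26 + ord('e') − ord('a') = 30
't': a..z range, 26 + ord('t') − ord('a') = 45
'm': a..z range, 26 + ord('m') − ord('a') = 38
'A': A..Z range, ord('A') − ord('A') = 0

Answer: 10 51 30 45 38 0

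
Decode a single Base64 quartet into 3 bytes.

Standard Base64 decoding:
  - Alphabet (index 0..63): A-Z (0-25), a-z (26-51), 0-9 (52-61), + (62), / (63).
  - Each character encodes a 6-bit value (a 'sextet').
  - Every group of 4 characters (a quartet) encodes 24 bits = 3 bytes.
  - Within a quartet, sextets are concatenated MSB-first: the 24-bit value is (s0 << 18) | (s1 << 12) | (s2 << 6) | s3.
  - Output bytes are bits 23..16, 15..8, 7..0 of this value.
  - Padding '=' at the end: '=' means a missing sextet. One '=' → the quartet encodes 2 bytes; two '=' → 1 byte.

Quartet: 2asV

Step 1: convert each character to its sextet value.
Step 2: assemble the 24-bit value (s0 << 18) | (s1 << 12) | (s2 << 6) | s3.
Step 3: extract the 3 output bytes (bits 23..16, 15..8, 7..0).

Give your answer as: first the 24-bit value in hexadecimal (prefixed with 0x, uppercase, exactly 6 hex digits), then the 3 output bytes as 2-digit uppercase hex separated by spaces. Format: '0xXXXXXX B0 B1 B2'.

Sextets: 2=54, a=26, s=44, V=21
24-bit: (54<<18) | (26<<12) | (44<<6) | 21
      = 0xD80000 | 0x01A000 | 0x000B00 | 0x000015
      = 0xD9AB15
Bytes: (v>>16)&0xFF=D9, (v>>8)&0xFF=AB, v&0xFF=15

Answer: 0xD9AB15 D9 AB 15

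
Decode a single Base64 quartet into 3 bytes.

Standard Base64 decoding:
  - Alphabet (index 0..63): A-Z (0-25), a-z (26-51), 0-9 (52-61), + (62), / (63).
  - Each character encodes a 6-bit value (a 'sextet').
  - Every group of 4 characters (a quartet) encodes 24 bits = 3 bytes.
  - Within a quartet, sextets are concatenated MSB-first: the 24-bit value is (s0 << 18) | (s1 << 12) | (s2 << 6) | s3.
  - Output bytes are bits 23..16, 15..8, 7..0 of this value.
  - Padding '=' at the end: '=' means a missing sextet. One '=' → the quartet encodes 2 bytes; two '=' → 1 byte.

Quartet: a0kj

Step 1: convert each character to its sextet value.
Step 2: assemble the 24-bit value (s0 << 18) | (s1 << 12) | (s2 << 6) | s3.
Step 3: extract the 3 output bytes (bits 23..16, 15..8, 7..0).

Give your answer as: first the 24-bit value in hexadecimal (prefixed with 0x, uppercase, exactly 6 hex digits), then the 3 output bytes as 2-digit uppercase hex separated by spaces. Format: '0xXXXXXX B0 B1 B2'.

Answer: 0x6B4923 6B 49 23

Derivation:
Sextets: a=26, 0=52, k=36, j=35
24-bit: (26<<18) | (52<<12) | (36<<6) | 35
      = 0x680000 | 0x034000 | 0x000900 | 0x000023
      = 0x6B4923
Bytes: (v>>16)&0xFF=6B, (v>>8)&0xFF=49, v&0xFF=23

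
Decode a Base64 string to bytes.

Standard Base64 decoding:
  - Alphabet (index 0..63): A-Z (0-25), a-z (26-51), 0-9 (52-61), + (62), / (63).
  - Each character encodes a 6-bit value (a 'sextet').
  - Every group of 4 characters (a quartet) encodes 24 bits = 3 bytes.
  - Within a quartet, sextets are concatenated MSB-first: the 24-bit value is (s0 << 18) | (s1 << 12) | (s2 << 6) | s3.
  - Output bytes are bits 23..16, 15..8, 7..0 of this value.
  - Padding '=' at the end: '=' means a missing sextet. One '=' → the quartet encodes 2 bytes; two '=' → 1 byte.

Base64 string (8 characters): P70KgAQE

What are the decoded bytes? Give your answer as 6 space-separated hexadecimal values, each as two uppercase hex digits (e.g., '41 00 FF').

Answer: 3F BD 0A 80 04 04

Derivation:
After char 0 ('P'=15): chars_in_quartet=1 acc=0xF bytes_emitted=0
After char 1 ('7'=59): chars_in_quartet=2 acc=0x3FB bytes_emitted=0
After char 2 ('0'=52): chars_in_quartet=3 acc=0xFEF4 bytes_emitted=0
After char 3 ('K'=10): chars_in_quartet=4 acc=0x3FBD0A -> emit 3F BD 0A, reset; bytes_emitted=3
After char 4 ('g'=32): chars_in_quartet=1 acc=0x20 bytes_emitted=3
After char 5 ('A'=0): chars_in_quartet=2 acc=0x800 bytes_emitted=3
After char 6 ('Q'=16): chars_in_quartet=3 acc=0x20010 bytes_emitted=3
After char 7 ('E'=4): chars_in_quartet=4 acc=0x800404 -> emit 80 04 04, reset; bytes_emitted=6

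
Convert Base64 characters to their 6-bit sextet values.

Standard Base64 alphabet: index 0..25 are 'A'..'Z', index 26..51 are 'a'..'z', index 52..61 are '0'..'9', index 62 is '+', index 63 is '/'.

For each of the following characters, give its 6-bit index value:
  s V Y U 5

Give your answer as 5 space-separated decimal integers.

Answer: 44 21 24 20 57

Derivation:
's': a..z range, 26 + ord('s') − ord('a') = 44
'V': A..Z range, ord('V') − ord('A') = 21
'Y': A..Z range, ord('Y') − ord('A') = 24
'U': A..Z range, ord('U') − ord('A') = 20
'5': 0..9 range, 52 + ord('5') − ord('0') = 57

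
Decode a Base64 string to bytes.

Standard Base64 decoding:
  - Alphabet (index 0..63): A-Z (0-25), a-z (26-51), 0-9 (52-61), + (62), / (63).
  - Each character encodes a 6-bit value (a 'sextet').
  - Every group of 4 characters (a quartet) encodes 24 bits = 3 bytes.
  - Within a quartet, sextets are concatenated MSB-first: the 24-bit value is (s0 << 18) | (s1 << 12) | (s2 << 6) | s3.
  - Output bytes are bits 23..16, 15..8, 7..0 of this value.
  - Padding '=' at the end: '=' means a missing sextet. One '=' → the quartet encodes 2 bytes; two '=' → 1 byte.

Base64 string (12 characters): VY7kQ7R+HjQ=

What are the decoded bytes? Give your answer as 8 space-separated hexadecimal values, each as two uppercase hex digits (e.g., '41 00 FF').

Answer: 55 8E E4 43 B4 7E 1E 34

Derivation:
After char 0 ('V'=21): chars_in_quartet=1 acc=0x15 bytes_emitted=0
After char 1 ('Y'=24): chars_in_quartet=2 acc=0x558 bytes_emitted=0
After char 2 ('7'=59): chars_in_quartet=3 acc=0x1563B bytes_emitted=0
After char 3 ('k'=36): chars_in_quartet=4 acc=0x558EE4 -> emit 55 8E E4, reset; bytes_emitted=3
After char 4 ('Q'=16): chars_in_quartet=1 acc=0x10 bytes_emitted=3
After char 5 ('7'=59): chars_in_quartet=2 acc=0x43B bytes_emitted=3
After char 6 ('R'=17): chars_in_quartet=3 acc=0x10ED1 bytes_emitted=3
After char 7 ('+'=62): chars_in_quartet=4 acc=0x43B47E -> emit 43 B4 7E, reset; bytes_emitted=6
After char 8 ('H'=7): chars_in_quartet=1 acc=0x7 bytes_emitted=6
After char 9 ('j'=35): chars_in_quartet=2 acc=0x1E3 bytes_emitted=6
After char 10 ('Q'=16): chars_in_quartet=3 acc=0x78D0 bytes_emitted=6
Padding '=': partial quartet acc=0x78D0 -> emit 1E 34; bytes_emitted=8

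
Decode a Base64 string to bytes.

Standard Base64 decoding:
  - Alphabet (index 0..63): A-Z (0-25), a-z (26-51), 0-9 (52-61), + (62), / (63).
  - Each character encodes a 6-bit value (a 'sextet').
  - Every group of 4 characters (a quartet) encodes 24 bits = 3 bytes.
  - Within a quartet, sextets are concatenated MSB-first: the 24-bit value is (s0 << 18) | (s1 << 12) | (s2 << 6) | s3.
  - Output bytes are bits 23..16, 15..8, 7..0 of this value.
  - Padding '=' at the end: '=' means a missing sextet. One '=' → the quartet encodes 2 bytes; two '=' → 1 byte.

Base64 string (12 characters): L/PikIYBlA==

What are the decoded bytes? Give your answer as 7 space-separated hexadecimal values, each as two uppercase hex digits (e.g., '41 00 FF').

After char 0 ('L'=11): chars_in_quartet=1 acc=0xB bytes_emitted=0
After char 1 ('/'=63): chars_in_quartet=2 acc=0x2FF bytes_emitted=0
After char 2 ('P'=15): chars_in_quartet=3 acc=0xBFCF bytes_emitted=0
After char 3 ('i'=34): chars_in_quartet=4 acc=0x2FF3E2 -> emit 2F F3 E2, reset; bytes_emitted=3
After char 4 ('k'=36): chars_in_quartet=1 acc=0x24 bytes_emitted=3
After char 5 ('I'=8): chars_in_quartet=2 acc=0x908 bytes_emitted=3
After char 6 ('Y'=24): chars_in_quartet=3 acc=0x24218 bytes_emitted=3
After char 7 ('B'=1): chars_in_quartet=4 acc=0x908601 -> emit 90 86 01, reset; bytes_emitted=6
After char 8 ('l'=37): chars_in_quartet=1 acc=0x25 bytes_emitted=6
After char 9 ('A'=0): chars_in_quartet=2 acc=0x940 bytes_emitted=6
Padding '==': partial quartet acc=0x940 -> emit 94; bytes_emitted=7

Answer: 2F F3 E2 90 86 01 94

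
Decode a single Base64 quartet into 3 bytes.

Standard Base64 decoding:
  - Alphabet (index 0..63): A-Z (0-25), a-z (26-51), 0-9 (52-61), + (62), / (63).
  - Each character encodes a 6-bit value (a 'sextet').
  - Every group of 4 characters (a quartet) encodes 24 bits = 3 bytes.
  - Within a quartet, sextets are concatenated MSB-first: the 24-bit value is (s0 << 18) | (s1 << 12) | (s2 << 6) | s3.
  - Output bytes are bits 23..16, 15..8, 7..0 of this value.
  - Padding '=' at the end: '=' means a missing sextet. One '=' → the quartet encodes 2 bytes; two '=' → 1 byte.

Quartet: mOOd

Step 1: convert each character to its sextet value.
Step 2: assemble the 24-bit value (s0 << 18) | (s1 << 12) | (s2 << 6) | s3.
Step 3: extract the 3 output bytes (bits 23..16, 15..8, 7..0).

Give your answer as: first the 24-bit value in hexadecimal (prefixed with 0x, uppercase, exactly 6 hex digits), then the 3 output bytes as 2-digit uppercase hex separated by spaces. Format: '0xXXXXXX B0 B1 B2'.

Sextets: m=38, O=14, O=14, d=29
24-bit: (38<<18) | (14<<12) | (14<<6) | 29
      = 0x980000 | 0x00E000 | 0x000380 | 0x00001D
      = 0x98E39D
Bytes: (v>>16)&0xFF=98, (v>>8)&0xFF=E3, v&0xFF=9D

Answer: 0x98E39D 98 E3 9D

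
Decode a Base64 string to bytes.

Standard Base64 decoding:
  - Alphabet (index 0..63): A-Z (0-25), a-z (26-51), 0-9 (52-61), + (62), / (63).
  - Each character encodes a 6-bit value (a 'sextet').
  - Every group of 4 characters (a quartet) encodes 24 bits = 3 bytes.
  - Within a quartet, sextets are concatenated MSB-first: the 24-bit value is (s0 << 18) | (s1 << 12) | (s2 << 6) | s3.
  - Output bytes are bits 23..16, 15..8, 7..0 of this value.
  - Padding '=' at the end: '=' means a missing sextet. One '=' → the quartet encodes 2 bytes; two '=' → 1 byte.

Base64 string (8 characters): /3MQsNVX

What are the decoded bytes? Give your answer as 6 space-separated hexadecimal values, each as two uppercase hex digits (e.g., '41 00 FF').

After char 0 ('/'=63): chars_in_quartet=1 acc=0x3F bytes_emitted=0
After char 1 ('3'=55): chars_in_quartet=2 acc=0xFF7 bytes_emitted=0
After char 2 ('M'=12): chars_in_quartet=3 acc=0x3FDCC bytes_emitted=0
After char 3 ('Q'=16): chars_in_quartet=4 acc=0xFF7310 -> emit FF 73 10, reset; bytes_emitted=3
After char 4 ('s'=44): chars_in_quartet=1 acc=0x2C bytes_emitted=3
After char 5 ('N'=13): chars_in_quartet=2 acc=0xB0D bytes_emitted=3
After char 6 ('V'=21): chars_in_quartet=3 acc=0x2C355 bytes_emitted=3
After char 7 ('X'=23): chars_in_quartet=4 acc=0xB0D557 -> emit B0 D5 57, reset; bytes_emitted=6

Answer: FF 73 10 B0 D5 57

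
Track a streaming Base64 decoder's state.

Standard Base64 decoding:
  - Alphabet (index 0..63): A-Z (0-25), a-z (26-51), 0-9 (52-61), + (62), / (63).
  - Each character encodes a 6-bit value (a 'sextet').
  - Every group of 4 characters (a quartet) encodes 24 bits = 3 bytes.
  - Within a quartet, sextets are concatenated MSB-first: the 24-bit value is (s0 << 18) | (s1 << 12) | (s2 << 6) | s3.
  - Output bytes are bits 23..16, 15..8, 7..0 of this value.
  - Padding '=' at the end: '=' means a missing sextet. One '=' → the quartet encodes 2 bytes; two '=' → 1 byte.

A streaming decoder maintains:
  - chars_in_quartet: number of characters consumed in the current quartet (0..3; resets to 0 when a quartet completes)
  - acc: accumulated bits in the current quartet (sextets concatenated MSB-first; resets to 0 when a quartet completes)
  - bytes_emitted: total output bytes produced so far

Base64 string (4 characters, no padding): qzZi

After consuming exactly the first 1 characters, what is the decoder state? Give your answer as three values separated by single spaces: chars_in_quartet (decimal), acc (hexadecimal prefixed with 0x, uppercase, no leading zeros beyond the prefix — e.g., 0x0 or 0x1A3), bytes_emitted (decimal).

Answer: 1 0x2A 0

Derivation:
After char 0 ('q'=42): chars_in_quartet=1 acc=0x2A bytes_emitted=0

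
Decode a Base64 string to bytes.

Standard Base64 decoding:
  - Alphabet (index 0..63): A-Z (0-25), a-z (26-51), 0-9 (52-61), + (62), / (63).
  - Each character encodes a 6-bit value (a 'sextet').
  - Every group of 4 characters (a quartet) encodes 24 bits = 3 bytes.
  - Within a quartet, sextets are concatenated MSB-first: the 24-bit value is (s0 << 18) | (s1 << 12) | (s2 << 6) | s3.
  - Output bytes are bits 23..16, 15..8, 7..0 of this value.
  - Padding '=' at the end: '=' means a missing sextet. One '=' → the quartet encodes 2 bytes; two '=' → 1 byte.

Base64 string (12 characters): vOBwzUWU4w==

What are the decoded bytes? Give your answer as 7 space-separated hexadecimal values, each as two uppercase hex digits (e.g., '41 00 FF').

After char 0 ('v'=47): chars_in_quartet=1 acc=0x2F bytes_emitted=0
After char 1 ('O'=14): chars_in_quartet=2 acc=0xBCE bytes_emitted=0
After char 2 ('B'=1): chars_in_quartet=3 acc=0x2F381 bytes_emitted=0
After char 3 ('w'=48): chars_in_quartet=4 acc=0xBCE070 -> emit BC E0 70, reset; bytes_emitted=3
After char 4 ('z'=51): chars_in_quartet=1 acc=0x33 bytes_emitted=3
After char 5 ('U'=20): chars_in_quartet=2 acc=0xCD4 bytes_emitted=3
After char 6 ('W'=22): chars_in_quartet=3 acc=0x33516 bytes_emitted=3
After char 7 ('U'=20): chars_in_quartet=4 acc=0xCD4594 -> emit CD 45 94, reset; bytes_emitted=6
After char 8 ('4'=56): chars_in_quartet=1 acc=0x38 bytes_emitted=6
After char 9 ('w'=48): chars_in_quartet=2 acc=0xE30 bytes_emitted=6
Padding '==': partial quartet acc=0xE30 -> emit E3; bytes_emitted=7

Answer: BC E0 70 CD 45 94 E3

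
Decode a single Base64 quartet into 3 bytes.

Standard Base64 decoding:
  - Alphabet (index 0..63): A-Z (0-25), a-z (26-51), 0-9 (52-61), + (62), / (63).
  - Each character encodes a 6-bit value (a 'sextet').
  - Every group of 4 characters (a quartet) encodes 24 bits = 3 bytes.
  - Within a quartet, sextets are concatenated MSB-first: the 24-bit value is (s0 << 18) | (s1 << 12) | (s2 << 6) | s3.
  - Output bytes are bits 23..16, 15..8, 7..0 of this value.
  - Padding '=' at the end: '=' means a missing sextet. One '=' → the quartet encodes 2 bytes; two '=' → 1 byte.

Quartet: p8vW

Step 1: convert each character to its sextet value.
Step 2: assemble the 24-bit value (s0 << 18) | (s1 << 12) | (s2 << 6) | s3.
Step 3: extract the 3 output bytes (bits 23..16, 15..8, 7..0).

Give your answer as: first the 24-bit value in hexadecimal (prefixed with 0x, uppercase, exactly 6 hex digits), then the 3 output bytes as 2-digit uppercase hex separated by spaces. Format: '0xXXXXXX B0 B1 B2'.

Answer: 0xA7CBD6 A7 CB D6

Derivation:
Sextets: p=41, 8=60, v=47, W=22
24-bit: (41<<18) | (60<<12) | (47<<6) | 22
      = 0xA40000 | 0x03C000 | 0x000BC0 | 0x000016
      = 0xA7CBD6
Bytes: (v>>16)&0xFF=A7, (v>>8)&0xFF=CB, v&0xFF=D6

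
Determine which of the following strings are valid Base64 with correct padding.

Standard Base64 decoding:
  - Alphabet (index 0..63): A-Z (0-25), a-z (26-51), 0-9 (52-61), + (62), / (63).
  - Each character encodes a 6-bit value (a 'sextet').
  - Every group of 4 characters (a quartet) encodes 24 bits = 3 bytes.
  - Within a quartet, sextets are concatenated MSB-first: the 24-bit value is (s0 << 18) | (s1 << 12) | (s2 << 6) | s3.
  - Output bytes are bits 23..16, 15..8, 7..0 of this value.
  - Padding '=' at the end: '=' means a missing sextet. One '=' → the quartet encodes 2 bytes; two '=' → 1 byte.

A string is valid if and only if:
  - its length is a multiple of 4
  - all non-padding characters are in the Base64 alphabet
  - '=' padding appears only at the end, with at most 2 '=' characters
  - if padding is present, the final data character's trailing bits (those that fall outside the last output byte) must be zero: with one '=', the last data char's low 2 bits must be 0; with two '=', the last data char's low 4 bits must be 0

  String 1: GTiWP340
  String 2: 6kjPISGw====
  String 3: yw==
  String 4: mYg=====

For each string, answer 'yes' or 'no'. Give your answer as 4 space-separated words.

Answer: yes no yes no

Derivation:
String 1: 'GTiWP340' → valid
String 2: '6kjPISGw====' → invalid (4 pad chars (max 2))
String 3: 'yw==' → valid
String 4: 'mYg=====' → invalid (5 pad chars (max 2))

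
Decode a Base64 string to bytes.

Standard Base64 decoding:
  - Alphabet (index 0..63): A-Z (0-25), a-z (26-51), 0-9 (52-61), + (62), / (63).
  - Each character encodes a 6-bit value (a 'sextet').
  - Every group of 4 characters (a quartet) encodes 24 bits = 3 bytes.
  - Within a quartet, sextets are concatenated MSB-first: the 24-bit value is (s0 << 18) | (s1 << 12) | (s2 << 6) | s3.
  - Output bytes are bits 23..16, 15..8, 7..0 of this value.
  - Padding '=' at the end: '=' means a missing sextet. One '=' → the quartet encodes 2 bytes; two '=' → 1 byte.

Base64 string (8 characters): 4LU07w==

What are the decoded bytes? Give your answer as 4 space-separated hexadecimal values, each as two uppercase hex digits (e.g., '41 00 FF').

Answer: E0 B5 34 EF

Derivation:
After char 0 ('4'=56): chars_in_quartet=1 acc=0x38 bytes_emitted=0
After char 1 ('L'=11): chars_in_quartet=2 acc=0xE0B bytes_emitted=0
After char 2 ('U'=20): chars_in_quartet=3 acc=0x382D4 bytes_emitted=0
After char 3 ('0'=52): chars_in_quartet=4 acc=0xE0B534 -> emit E0 B5 34, reset; bytes_emitted=3
After char 4 ('7'=59): chars_in_quartet=1 acc=0x3B bytes_emitted=3
After char 5 ('w'=48): chars_in_quartet=2 acc=0xEF0 bytes_emitted=3
Padding '==': partial quartet acc=0xEF0 -> emit EF; bytes_emitted=4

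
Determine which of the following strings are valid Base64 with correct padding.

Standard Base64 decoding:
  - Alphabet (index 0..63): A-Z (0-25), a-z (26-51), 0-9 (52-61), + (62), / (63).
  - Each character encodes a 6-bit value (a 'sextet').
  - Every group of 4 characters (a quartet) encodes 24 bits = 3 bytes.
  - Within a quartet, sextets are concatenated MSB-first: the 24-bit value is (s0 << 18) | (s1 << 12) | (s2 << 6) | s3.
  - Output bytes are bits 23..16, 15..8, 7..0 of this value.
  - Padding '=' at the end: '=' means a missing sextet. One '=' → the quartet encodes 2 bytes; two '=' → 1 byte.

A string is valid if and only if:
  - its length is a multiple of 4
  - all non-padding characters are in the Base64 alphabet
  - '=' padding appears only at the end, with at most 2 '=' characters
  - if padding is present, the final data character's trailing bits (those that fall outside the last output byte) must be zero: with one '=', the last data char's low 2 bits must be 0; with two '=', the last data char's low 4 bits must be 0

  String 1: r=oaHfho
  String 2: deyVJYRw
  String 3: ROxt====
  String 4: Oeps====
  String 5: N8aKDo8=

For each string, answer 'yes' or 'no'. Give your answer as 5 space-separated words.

String 1: 'r=oaHfho' → invalid (bad char(s): ['=']; '=' in middle)
String 2: 'deyVJYRw' → valid
String 3: 'ROxt====' → invalid (4 pad chars (max 2))
String 4: 'Oeps====' → invalid (4 pad chars (max 2))
String 5: 'N8aKDo8=' → valid

Answer: no yes no no yes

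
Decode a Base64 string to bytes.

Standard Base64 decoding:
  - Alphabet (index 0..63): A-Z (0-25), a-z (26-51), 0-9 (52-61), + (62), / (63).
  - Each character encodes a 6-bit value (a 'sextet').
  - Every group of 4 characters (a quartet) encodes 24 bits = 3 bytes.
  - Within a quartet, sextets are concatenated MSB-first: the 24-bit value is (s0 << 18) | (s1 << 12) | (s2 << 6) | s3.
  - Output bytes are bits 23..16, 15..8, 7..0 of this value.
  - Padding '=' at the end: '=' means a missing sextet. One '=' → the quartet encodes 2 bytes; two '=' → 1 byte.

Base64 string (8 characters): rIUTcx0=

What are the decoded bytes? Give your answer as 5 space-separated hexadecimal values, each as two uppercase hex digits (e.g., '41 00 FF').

Answer: AC 85 13 73 1D

Derivation:
After char 0 ('r'=43): chars_in_quartet=1 acc=0x2B bytes_emitted=0
After char 1 ('I'=8): chars_in_quartet=2 acc=0xAC8 bytes_emitted=0
After char 2 ('U'=20): chars_in_quartet=3 acc=0x2B214 bytes_emitted=0
After char 3 ('T'=19): chars_in_quartet=4 acc=0xAC8513 -> emit AC 85 13, reset; bytes_emitted=3
After char 4 ('c'=28): chars_in_quartet=1 acc=0x1C bytes_emitted=3
After char 5 ('x'=49): chars_in_quartet=2 acc=0x731 bytes_emitted=3
After char 6 ('0'=52): chars_in_quartet=3 acc=0x1CC74 bytes_emitted=3
Padding '=': partial quartet acc=0x1CC74 -> emit 73 1D; bytes_emitted=5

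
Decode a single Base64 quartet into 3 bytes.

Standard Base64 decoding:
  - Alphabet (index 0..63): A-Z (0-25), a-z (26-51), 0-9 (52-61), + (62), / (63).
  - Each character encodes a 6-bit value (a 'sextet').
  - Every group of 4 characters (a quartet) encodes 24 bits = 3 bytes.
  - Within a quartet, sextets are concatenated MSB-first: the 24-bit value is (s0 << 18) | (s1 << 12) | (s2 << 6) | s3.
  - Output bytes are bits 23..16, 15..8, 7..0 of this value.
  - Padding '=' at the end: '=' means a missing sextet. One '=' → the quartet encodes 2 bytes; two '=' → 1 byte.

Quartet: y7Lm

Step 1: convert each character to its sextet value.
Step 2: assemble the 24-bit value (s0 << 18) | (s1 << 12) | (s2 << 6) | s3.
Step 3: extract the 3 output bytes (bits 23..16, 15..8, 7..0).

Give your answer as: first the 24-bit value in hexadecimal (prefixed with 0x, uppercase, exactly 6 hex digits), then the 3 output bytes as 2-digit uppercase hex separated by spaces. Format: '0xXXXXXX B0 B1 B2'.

Sextets: y=50, 7=59, L=11, m=38
24-bit: (50<<18) | (59<<12) | (11<<6) | 38
      = 0xC80000 | 0x03B000 | 0x0002C0 | 0x000026
      = 0xCBB2E6
Bytes: (v>>16)&0xFF=CB, (v>>8)&0xFF=B2, v&0xFF=E6

Answer: 0xCBB2E6 CB B2 E6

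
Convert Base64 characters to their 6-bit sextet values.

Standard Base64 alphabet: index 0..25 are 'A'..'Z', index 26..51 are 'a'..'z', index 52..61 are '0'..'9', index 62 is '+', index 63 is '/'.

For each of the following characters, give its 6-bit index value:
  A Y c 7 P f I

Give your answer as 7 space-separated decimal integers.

'A': A..Z range, ord('A') − ord('A') = 0
'Y': A..Z range, ord('Y') − ord('A') = 24
'c': a..z range, 26 + ord('c') − ord('a') = 28
'7': 0..9 range, 52 + ord('7') − ord('0') = 59
'P': A..Z range, ord('P') − ord('A') = 15
'f': a..z range, 26 + ord('f') − ord('a') = 31
'I': A..Z range, ord('I') − ord('A') = 8

Answer: 0 24 28 59 15 31 8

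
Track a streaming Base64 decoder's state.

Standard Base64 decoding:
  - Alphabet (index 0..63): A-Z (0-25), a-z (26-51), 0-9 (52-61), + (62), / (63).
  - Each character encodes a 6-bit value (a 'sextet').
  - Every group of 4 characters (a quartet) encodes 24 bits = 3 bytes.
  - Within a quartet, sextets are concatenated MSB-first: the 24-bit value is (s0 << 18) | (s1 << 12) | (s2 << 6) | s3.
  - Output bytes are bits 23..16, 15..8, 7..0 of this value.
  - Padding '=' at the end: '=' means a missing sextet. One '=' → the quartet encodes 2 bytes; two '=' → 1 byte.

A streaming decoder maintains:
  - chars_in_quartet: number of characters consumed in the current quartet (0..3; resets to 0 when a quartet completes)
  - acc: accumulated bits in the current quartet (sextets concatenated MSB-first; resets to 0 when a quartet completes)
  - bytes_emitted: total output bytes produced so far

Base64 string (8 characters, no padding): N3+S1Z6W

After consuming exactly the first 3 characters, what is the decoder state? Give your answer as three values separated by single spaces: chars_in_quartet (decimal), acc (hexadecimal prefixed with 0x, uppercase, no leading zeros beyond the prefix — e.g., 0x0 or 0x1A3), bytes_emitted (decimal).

After char 0 ('N'=13): chars_in_quartet=1 acc=0xD bytes_emitted=0
After char 1 ('3'=55): chars_in_quartet=2 acc=0x377 bytes_emitted=0
After char 2 ('+'=62): chars_in_quartet=3 acc=0xDDFE bytes_emitted=0

Answer: 3 0xDDFE 0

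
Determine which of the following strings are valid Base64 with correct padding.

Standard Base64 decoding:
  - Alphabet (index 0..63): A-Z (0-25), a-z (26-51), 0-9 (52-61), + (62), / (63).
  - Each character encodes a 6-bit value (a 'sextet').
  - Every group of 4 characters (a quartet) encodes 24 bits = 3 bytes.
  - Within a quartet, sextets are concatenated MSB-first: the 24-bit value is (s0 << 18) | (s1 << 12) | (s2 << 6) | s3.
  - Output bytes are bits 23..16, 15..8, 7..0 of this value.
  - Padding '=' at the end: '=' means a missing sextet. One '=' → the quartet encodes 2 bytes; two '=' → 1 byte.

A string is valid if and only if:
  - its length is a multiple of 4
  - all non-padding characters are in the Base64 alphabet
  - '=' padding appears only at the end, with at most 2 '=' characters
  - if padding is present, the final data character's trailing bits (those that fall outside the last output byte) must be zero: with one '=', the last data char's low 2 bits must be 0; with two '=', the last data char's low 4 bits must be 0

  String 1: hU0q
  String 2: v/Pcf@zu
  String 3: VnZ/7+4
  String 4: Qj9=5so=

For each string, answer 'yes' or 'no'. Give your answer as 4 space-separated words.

String 1: 'hU0q' → valid
String 2: 'v/Pcf@zu' → invalid (bad char(s): ['@'])
String 3: 'VnZ/7+4' → invalid (len=7 not mult of 4)
String 4: 'Qj9=5so=' → invalid (bad char(s): ['=']; '=' in middle)

Answer: yes no no no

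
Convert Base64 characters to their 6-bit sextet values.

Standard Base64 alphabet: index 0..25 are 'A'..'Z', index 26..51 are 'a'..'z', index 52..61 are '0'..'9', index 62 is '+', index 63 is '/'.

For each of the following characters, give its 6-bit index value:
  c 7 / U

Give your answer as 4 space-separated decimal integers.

'c': a..z range, 26 + ord('c') − ord('a') = 28
'7': 0..9 range, 52 + ord('7') − ord('0') = 59
'/': index 63
'U': A..Z range, ord('U') − ord('A') = 20

Answer: 28 59 63 20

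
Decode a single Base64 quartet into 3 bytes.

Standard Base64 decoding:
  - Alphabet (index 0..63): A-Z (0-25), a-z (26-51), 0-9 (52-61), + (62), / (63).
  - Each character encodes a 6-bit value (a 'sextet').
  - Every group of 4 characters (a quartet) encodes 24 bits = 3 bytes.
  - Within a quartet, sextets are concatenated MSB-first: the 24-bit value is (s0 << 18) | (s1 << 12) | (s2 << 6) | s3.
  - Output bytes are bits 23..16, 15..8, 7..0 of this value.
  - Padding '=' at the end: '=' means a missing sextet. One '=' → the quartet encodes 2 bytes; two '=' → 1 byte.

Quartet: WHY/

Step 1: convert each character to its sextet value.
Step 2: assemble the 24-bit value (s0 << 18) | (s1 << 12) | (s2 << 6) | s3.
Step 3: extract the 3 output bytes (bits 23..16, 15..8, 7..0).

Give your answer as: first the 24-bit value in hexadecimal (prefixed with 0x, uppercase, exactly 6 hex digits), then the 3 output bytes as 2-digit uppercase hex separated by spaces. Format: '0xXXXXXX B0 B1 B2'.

Answer: 0x58763F 58 76 3F

Derivation:
Sextets: W=22, H=7, Y=24, /=63
24-bit: (22<<18) | (7<<12) | (24<<6) | 63
      = 0x580000 | 0x007000 | 0x000600 | 0x00003F
      = 0x58763F
Bytes: (v>>16)&0xFF=58, (v>>8)&0xFF=76, v&0xFF=3F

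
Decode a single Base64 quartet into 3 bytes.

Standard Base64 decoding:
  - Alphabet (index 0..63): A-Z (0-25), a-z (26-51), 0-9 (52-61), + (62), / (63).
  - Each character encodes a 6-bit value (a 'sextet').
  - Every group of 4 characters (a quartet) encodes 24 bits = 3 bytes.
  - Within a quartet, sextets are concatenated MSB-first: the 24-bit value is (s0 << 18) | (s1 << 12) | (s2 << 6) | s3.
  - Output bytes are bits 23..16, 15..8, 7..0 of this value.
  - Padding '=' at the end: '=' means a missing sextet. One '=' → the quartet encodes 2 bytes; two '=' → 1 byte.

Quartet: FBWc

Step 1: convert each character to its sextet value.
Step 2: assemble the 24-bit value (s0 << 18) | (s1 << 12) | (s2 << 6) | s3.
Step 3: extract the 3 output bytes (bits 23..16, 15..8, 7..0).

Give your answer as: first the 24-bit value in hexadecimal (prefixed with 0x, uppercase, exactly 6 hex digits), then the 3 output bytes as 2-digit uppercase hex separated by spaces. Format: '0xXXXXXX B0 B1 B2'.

Answer: 0x14159C 14 15 9C

Derivation:
Sextets: F=5, B=1, W=22, c=28
24-bit: (5<<18) | (1<<12) | (22<<6) | 28
      = 0x140000 | 0x001000 | 0x000580 | 0x00001C
      = 0x14159C
Bytes: (v>>16)&0xFF=14, (v>>8)&0xFF=15, v&0xFF=9C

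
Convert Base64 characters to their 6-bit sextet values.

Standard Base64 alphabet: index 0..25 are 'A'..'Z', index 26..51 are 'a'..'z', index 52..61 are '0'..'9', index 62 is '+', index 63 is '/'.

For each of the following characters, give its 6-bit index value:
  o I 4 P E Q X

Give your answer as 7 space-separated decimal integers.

Answer: 40 8 56 15 4 16 23

Derivation:
'o': a..z range, 26 + ord('o') − ord('a') = 40
'I': A..Z range, ord('I') − ord('A') = 8
'4': 0..9 range, 52 + ord('4') − ord('0') = 56
'P': A..Z range, ord('P') − ord('A') = 15
'E': A..Z range, ord('E') − ord('A') = 4
'Q': A..Z range, ord('Q') − ord('A') = 16
'X': A..Z range, ord('X') − ord('A') = 23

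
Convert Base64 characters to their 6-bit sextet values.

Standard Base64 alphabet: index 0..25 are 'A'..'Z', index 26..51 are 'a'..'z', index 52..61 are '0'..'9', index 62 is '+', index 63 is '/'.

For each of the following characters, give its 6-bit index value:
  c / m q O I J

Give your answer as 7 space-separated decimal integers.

Answer: 28 63 38 42 14 8 9

Derivation:
'c': a..z range, 26 + ord('c') − ord('a') = 28
'/': index 63
'm': a..z range, 26 + ord('m') − ord('a') = 38
'q': a..z range, 26 + ord('q') − ord('a') = 42
'O': A..Z range, ord('O') − ord('A') = 14
'I': A..Z range, ord('I') − ord('A') = 8
'J': A..Z range, ord('J') − ord('A') = 9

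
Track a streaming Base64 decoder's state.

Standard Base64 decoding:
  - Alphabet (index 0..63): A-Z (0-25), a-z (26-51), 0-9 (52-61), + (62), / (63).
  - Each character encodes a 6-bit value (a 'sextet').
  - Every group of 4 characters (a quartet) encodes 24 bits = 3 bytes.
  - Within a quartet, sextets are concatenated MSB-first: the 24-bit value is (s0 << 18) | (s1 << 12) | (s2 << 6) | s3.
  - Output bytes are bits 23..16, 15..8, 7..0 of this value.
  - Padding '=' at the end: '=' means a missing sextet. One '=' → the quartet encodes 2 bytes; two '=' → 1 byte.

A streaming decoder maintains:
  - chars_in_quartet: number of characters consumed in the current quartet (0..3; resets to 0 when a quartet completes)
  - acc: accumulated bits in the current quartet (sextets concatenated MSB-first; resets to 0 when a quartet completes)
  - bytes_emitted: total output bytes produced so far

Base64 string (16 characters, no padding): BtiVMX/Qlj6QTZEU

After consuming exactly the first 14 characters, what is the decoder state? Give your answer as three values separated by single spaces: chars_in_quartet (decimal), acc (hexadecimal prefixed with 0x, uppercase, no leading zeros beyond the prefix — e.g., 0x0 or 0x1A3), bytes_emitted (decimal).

Answer: 2 0x4D9 9

Derivation:
After char 0 ('B'=1): chars_in_quartet=1 acc=0x1 bytes_emitted=0
After char 1 ('t'=45): chars_in_quartet=2 acc=0x6D bytes_emitted=0
After char 2 ('i'=34): chars_in_quartet=3 acc=0x1B62 bytes_emitted=0
After char 3 ('V'=21): chars_in_quartet=4 acc=0x6D895 -> emit 06 D8 95, reset; bytes_emitted=3
After char 4 ('M'=12): chars_in_quartet=1 acc=0xC bytes_emitted=3
After char 5 ('X'=23): chars_in_quartet=2 acc=0x317 bytes_emitted=3
After char 6 ('/'=63): chars_in_quartet=3 acc=0xC5FF bytes_emitted=3
After char 7 ('Q'=16): chars_in_quartet=4 acc=0x317FD0 -> emit 31 7F D0, reset; bytes_emitted=6
After char 8 ('l'=37): chars_in_quartet=1 acc=0x25 bytes_emitted=6
After char 9 ('j'=35): chars_in_quartet=2 acc=0x963 bytes_emitted=6
After char 10 ('6'=58): chars_in_quartet=3 acc=0x258FA bytes_emitted=6
After char 11 ('Q'=16): chars_in_quartet=4 acc=0x963E90 -> emit 96 3E 90, reset; bytes_emitted=9
After char 12 ('T'=19): chars_in_quartet=1 acc=0x13 bytes_emitted=9
After char 13 ('Z'=25): chars_in_quartet=2 acc=0x4D9 bytes_emitted=9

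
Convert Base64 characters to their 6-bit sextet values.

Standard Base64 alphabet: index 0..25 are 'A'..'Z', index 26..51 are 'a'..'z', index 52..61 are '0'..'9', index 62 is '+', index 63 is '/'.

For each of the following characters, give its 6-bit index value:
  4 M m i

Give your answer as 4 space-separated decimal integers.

'4': 0..9 range, 52 + ord('4') − ord('0') = 56
'M': A..Z range, ord('M') − ord('A') = 12
'm': a..z range, 26 + ord('m') − ord('a') = 38
'i': a..z range, 26 + ord('i') − ord('a') = 34

Answer: 56 12 38 34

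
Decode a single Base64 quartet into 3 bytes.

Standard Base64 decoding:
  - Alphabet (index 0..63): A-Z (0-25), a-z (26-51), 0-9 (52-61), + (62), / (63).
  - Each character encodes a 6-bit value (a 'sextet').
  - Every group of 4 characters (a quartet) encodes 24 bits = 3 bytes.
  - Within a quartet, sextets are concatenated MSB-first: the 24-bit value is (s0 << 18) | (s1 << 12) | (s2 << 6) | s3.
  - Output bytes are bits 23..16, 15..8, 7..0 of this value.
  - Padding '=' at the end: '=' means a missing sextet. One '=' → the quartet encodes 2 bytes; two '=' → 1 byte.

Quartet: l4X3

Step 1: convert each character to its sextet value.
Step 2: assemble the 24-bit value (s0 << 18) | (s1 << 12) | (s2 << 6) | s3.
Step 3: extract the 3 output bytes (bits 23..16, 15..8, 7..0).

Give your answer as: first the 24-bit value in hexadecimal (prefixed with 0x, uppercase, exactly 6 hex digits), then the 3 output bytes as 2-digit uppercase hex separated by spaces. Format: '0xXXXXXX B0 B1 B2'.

Answer: 0x9785F7 97 85 F7

Derivation:
Sextets: l=37, 4=56, X=23, 3=55
24-bit: (37<<18) | (56<<12) | (23<<6) | 55
      = 0x940000 | 0x038000 | 0x0005C0 | 0x000037
      = 0x9785F7
Bytes: (v>>16)&0xFF=97, (v>>8)&0xFF=85, v&0xFF=F7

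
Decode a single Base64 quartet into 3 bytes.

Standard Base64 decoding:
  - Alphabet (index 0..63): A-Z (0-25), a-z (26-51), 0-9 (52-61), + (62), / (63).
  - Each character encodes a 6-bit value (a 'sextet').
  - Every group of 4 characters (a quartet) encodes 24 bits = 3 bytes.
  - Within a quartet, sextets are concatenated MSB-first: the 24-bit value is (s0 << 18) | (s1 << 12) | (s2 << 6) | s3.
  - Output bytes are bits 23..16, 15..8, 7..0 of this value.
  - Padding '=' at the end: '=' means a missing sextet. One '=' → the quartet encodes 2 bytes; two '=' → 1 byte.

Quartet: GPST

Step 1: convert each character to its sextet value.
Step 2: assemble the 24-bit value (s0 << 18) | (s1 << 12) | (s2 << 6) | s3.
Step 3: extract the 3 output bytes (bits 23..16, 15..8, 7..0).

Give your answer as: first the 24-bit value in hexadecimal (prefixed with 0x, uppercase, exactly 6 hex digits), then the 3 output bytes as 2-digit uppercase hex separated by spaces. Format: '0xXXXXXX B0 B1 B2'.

Sextets: G=6, P=15, S=18, T=19
24-bit: (6<<18) | (15<<12) | (18<<6) | 19
      = 0x180000 | 0x00F000 | 0x000480 | 0x000013
      = 0x18F493
Bytes: (v>>16)&0xFF=18, (v>>8)&0xFF=F4, v&0xFF=93

Answer: 0x18F493 18 F4 93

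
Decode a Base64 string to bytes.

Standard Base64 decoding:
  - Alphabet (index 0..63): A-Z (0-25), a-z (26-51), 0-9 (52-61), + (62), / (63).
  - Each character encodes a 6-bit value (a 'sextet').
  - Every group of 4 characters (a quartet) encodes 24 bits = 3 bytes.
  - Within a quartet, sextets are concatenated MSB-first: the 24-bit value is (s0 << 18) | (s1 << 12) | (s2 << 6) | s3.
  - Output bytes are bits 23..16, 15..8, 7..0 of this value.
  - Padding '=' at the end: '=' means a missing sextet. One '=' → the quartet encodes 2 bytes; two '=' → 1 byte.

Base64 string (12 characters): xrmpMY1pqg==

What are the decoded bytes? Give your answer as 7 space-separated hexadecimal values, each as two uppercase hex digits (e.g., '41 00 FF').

Answer: C6 B9 A9 31 8D 69 AA

Derivation:
After char 0 ('x'=49): chars_in_quartet=1 acc=0x31 bytes_emitted=0
After char 1 ('r'=43): chars_in_quartet=2 acc=0xC6B bytes_emitted=0
After char 2 ('m'=38): chars_in_quartet=3 acc=0x31AE6 bytes_emitted=0
After char 3 ('p'=41): chars_in_quartet=4 acc=0xC6B9A9 -> emit C6 B9 A9, reset; bytes_emitted=3
After char 4 ('M'=12): chars_in_quartet=1 acc=0xC bytes_emitted=3
After char 5 ('Y'=24): chars_in_quartet=2 acc=0x318 bytes_emitted=3
After char 6 ('1'=53): chars_in_quartet=3 acc=0xC635 bytes_emitted=3
After char 7 ('p'=41): chars_in_quartet=4 acc=0x318D69 -> emit 31 8D 69, reset; bytes_emitted=6
After char 8 ('q'=42): chars_in_quartet=1 acc=0x2A bytes_emitted=6
After char 9 ('g'=32): chars_in_quartet=2 acc=0xAA0 bytes_emitted=6
Padding '==': partial quartet acc=0xAA0 -> emit AA; bytes_emitted=7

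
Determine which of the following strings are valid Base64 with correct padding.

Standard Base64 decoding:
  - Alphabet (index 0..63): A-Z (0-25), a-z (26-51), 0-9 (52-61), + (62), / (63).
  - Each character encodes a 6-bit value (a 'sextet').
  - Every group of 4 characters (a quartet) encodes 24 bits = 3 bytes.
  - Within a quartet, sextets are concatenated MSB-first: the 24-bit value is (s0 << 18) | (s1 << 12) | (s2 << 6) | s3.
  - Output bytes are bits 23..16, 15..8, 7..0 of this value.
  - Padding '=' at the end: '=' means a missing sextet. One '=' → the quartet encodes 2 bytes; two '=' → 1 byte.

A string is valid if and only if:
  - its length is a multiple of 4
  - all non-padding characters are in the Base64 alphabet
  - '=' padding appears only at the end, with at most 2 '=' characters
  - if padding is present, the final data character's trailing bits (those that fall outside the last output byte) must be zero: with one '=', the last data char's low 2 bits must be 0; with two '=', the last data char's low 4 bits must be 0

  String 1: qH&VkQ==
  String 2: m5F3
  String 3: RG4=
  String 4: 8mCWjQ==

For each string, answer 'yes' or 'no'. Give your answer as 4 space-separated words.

Answer: no yes yes yes

Derivation:
String 1: 'qH&VkQ==' → invalid (bad char(s): ['&'])
String 2: 'm5F3' → valid
String 3: 'RG4=' → valid
String 4: '8mCWjQ==' → valid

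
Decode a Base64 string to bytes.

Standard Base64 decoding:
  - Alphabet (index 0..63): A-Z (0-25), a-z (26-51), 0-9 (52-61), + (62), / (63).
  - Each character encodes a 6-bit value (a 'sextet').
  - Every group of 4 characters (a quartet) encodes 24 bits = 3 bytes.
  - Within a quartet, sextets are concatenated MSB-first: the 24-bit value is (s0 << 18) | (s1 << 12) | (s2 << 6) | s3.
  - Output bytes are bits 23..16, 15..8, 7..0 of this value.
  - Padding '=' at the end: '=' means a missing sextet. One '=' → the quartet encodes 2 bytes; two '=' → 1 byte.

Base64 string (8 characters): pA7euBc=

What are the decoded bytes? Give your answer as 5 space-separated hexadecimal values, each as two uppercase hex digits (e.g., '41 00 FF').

After char 0 ('p'=41): chars_in_quartet=1 acc=0x29 bytes_emitted=0
After char 1 ('A'=0): chars_in_quartet=2 acc=0xA40 bytes_emitted=0
After char 2 ('7'=59): chars_in_quartet=3 acc=0x2903B bytes_emitted=0
After char 3 ('e'=30): chars_in_quartet=4 acc=0xA40EDE -> emit A4 0E DE, reset; bytes_emitted=3
After char 4 ('u'=46): chars_in_quartet=1 acc=0x2E bytes_emitted=3
After char 5 ('B'=1): chars_in_quartet=2 acc=0xB81 bytes_emitted=3
After char 6 ('c'=28): chars_in_quartet=3 acc=0x2E05C bytes_emitted=3
Padding '=': partial quartet acc=0x2E05C -> emit B8 17; bytes_emitted=5

Answer: A4 0E DE B8 17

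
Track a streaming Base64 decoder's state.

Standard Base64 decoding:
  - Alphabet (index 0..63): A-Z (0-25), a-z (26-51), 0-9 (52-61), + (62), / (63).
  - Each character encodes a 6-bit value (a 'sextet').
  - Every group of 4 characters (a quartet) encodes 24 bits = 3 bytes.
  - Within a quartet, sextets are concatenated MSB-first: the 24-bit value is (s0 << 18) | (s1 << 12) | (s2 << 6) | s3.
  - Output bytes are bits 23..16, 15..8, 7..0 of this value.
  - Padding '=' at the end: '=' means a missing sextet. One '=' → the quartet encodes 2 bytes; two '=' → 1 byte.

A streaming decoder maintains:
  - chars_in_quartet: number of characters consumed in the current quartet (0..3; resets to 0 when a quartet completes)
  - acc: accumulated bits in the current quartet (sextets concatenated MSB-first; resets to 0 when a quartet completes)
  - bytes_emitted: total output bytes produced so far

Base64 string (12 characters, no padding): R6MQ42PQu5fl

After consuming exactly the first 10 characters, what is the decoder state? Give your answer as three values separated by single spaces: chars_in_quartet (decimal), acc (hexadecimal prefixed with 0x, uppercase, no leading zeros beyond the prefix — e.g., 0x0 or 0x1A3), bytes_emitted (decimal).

Answer: 2 0xBB9 6

Derivation:
After char 0 ('R'=17): chars_in_quartet=1 acc=0x11 bytes_emitted=0
After char 1 ('6'=58): chars_in_quartet=2 acc=0x47A bytes_emitted=0
After char 2 ('M'=12): chars_in_quartet=3 acc=0x11E8C bytes_emitted=0
After char 3 ('Q'=16): chars_in_quartet=4 acc=0x47A310 -> emit 47 A3 10, reset; bytes_emitted=3
After char 4 ('4'=56): chars_in_quartet=1 acc=0x38 bytes_emitted=3
After char 5 ('2'=54): chars_in_quartet=2 acc=0xE36 bytes_emitted=3
After char 6 ('P'=15): chars_in_quartet=3 acc=0x38D8F bytes_emitted=3
After char 7 ('Q'=16): chars_in_quartet=4 acc=0xE363D0 -> emit E3 63 D0, reset; bytes_emitted=6
After char 8 ('u'=46): chars_in_quartet=1 acc=0x2E bytes_emitted=6
After char 9 ('5'=57): chars_in_quartet=2 acc=0xBB9 bytes_emitted=6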